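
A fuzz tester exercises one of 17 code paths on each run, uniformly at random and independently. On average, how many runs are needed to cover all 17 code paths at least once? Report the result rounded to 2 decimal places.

The wait to go from k to k+1 distinct code paths is geometric with mean 17/(17-k).
E[T] = 17/17 + 17/16 + 17/15 + ... + 17/2 + 17/1 = 17·H_{17}.
H_{17} = 3.440, so E[T] = 58.472.

58.47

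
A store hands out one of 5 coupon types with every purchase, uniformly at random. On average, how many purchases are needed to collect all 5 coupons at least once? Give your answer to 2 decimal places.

11.42

The wait to go from k to k+1 distinct coupons is geometric with mean 5/(5-k).
E[T] = 5/5 + 5/4 + 5/3 + 5/2 + 5/1 = 5·H_{5}.
H_{5} = 2.283, so E[T] = 11.417.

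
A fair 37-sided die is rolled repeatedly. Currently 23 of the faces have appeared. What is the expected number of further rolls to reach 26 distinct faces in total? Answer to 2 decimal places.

8.57

The wait to go from k to k+1 distinct faces is geometric with mean 37/(37-k).
Sum over k = 23,...,25: E = 37/14 + 37/13 + 37/12 = 8.572.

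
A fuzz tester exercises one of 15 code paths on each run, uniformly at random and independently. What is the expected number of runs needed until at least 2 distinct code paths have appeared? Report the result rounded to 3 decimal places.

Going from k to k+1 distinct takes a geometric number of runs with mean 15/(15-k).
Sum over k = 0,...,1: E = 15/15 + 15/14 = 2.0714.

2.071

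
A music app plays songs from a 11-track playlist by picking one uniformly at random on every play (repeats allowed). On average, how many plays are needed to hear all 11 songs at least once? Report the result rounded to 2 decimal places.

After k distinct songs have appeared, the next play gives a new one with probability (11-k)/11, so the expected wait for the (k+1)-th is 11/(11-k).
E[T] = 11/11 + 11/10 + 11/9 + ... + 11/2 + 11/1 = 11·H_{11}.
H_{11} = 3.020, so E[T] = 33.219.

33.22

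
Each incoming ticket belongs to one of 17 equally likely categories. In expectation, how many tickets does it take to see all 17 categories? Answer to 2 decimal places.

Split into phases: going from k distinct to k+1 distinct takes on average 17/(17-k) tickets.
E[T] = 17/17 + 17/16 + 17/15 + ... + 17/2 + 17/1 = 17·H_{17}.
H_{17} = 3.440, so E[T] = 58.472.

58.47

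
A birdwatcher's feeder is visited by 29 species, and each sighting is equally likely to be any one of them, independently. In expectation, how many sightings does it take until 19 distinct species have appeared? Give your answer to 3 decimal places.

29.948

With k distinct species already seen, the next new one arrives after an expected 29/(29-k) sightings.
Sum over k = 0,...,18: E = 29/29 + 29/28 + 29/27 + ... + 29/12 + 29/11 = 29.9479.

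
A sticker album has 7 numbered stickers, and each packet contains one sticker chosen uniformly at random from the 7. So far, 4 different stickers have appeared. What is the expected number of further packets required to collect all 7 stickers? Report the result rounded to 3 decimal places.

12.833

With k distinct stickers already seen, the next new one takes an expected 7/(7-k) packets.
Sum over k = 4,...,6: E = 7/3 + 7/2 + 7/1 = 12.8333.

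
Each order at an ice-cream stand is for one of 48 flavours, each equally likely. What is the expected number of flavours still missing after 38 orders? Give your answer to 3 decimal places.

21.567

For each flavour, P(unseen after 38) = (47/48)^38 = 0.4493.
By linearity of expectation, E[unseen] = 48·(47/48)^38 = 21.5672.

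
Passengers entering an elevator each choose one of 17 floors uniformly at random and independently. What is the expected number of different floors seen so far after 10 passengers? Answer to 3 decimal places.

For each floor, P(seen in 10 passengers) = 1 - (16/17)^10 = 0.4546.
By linearity of expectation, E[distinct seen] = 17·(1 - (16/17)^10) = 7.7283.

7.728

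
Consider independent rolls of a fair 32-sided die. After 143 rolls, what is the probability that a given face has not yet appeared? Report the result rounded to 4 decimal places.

0.0107

Each roll misses the fixed face with probability (32-1)/32 = 31/32, independently.
P(still missing after 143) = (31/32)^143 = 0.01067.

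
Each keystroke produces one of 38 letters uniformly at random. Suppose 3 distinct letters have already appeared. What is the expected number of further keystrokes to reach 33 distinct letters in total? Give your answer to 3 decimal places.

70.811

From k distinct to k+1 distinct takes on average 38/(38-k) keystrokes.
Sum over k = 3,...,32: E = 38/35 + 38/34 + 38/33 + ... + 38/7 + 38/6 = 70.8110.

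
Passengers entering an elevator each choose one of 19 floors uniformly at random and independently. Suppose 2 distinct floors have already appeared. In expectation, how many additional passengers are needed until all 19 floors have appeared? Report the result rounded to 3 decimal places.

With k distinct floors already seen, the next new one takes an expected 19/(19-k) passengers.
Sum over k = 2,...,18: E = 19/17 + 19/16 + 19/15 + ... + 19/2 + 19/1 = 65.3515.

65.351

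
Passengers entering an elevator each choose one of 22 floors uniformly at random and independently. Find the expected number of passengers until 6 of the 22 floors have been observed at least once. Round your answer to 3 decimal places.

6.822

With k distinct floors already seen, the next new one arrives after an expected 22/(22-k) passengers.
Sum over k = 0,...,5: E = 22/22 + 22/21 + 22/20 + 22/19 + 22/18 + 22/17 = 6.8219.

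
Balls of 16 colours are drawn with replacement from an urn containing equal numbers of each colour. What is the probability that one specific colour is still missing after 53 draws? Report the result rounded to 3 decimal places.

0.033

Each draw misses the fixed colour with probability (16-1)/16 = 15/16, independently.
P(still missing after 53) = (15/16)^53 = 0.0327.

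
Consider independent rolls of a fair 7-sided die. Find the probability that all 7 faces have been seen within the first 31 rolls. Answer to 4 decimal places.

Let A_i be the event that face i is missing after 31 rolls. By inclusion–exclusion on the A_i,
P(all seen) = Σ_{j=0}^{7} (-1)^j C(7,j)((7-j)/7)^31
= 1.00000 - 0.05885 + 0.00062 - 0.00000 + 0.00000 - 0.00000 + 0.00000 - 0.00000
= 0.94177.

0.9418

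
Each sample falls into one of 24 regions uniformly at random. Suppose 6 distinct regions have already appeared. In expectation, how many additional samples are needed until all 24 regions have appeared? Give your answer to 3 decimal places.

With k distinct regions already seen, the next new one takes an expected 24/(24-k) samples.
Sum over k = 6,...,23: E = 24/18 + 24/17 + 24/16 + ... + 24/2 + 24/1 = 83.8826.

83.883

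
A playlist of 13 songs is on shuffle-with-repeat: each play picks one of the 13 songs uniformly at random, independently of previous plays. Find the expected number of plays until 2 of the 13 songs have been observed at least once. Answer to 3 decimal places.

Going from k to k+1 distinct takes a geometric number of plays with mean 13/(13-k).
Sum over k = 0,...,1: E = 13/13 + 13/12 = 2.0833.

2.083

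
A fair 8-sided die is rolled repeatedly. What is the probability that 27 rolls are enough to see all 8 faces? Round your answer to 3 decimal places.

By inclusion–exclusion over which faces are missing,
P(all seen) = Σ_{j=0}^{8} (-1)^j C(8,j)((8-j)/8)^27
= 1.0000 - 0.2174 + 0.0119 - 0.0002 + 0.0000 - 0.0000 + 0.0000 - 0.0000 + 0.0000
= 0.7943.

0.794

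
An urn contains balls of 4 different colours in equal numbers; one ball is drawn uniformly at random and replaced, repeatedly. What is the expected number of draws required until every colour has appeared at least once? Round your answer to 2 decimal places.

8.33

After k distinct colours have appeared, the next draw gives a new one with probability (4-k)/4, so the expected wait for the (k+1)-th is 4/(4-k).
E[T] = 4/4 + 4/3 + 4/2 + 4/1 = 4·H_{4}.
H_{4} = 2.083, so E[T] = 8.333.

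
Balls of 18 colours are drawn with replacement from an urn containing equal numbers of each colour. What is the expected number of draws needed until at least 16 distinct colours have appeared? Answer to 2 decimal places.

With k distinct colours already seen, the next new one arrives after an expected 18/(18-k) draws.
Sum over k = 0,...,15: E = 18/18 + 18/17 + 18/16 + ... + 18/4 + 18/3 = 35.912.

35.91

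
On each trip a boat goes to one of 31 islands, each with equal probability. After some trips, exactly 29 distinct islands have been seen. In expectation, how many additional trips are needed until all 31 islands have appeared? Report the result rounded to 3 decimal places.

46.500

With k distinct islands already seen, the next new one takes an expected 31/(31-k) trips.
Sum over k = 29,...,30: E = 31/2 + 31/1 = 46.5000.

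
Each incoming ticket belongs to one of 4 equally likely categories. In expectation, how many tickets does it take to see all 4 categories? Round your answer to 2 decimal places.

8.33

The wait to go from k to k+1 distinct categories is geometric with mean 4/(4-k).
E[T] = 4/4 + 4/3 + 4/2 + 4/1 = 4·H_{4}.
H_{4} = 2.083, so E[T] = 8.333.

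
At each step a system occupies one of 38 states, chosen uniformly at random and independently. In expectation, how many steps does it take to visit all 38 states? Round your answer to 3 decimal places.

160.660

After k distinct states have appeared, the next step gives a new one with probability (38-k)/38, so the expected wait for the (k+1)-th is 38/(38-k).
E[T] = 38/38 + 38/37 + 38/36 + ... + 38/2 + 38/1 = 38·H_{38}.
H_{38} = 4.2279, so E[T] = 160.6603.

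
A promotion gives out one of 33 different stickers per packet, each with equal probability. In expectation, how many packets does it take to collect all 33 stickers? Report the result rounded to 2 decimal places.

Split into phases: going from k distinct to k+1 distinct takes on average 33/(33-k) packets.
E[T] = 33/33 + 33/32 + 33/31 + ... + 33/2 + 33/1 = 33·H_{33}.
H_{33} = 4.089, so E[T] = 134.930.

134.93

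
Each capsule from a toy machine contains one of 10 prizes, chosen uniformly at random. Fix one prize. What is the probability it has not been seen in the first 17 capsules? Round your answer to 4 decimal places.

0.1668

On each capsule the fixed prize fails to appear with probability 9/10.
P(still missing after 17) = (9/10)^17 = 0.16677.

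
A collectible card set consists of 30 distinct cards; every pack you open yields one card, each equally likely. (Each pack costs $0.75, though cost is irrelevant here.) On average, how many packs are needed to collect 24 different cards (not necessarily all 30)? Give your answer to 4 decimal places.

46.3496

With k distinct cards already seen, the next new one arrives after an expected 30/(30-k) packs.
Sum over k = 0,...,23: E = 30/30 + 30/29 + 30/28 + ... + 30/8 + 30/7 = 46.34961.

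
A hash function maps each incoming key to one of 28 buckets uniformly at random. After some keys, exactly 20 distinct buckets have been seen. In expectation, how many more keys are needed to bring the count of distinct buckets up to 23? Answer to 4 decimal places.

12.1667

With k distinct buckets already seen, the next new one takes an expected 28/(28-k) keys.
Sum over k = 20,...,22: E = 28/8 + 28/7 + 28/6 = 12.16667.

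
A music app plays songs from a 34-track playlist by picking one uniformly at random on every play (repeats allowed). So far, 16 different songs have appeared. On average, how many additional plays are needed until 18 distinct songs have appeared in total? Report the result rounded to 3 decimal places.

3.889

The wait to go from k to k+1 distinct songs is geometric with mean 34/(34-k).
Sum over k = 16,...,17: E = 34/18 + 34/17 = 3.8889.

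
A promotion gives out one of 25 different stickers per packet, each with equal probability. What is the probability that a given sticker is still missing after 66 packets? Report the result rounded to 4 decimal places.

Each packet misses the fixed sticker with probability (25-1)/25 = 24/25, independently.
P(still missing after 66) = (24/25)^66 = 0.06759.

0.0676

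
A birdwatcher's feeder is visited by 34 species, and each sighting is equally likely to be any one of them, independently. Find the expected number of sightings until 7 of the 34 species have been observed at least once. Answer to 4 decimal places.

7.7096

Going from k to k+1 distinct takes a geometric number of sightings with mean 34/(34-k).
Sum over k = 0,...,6: E = 34/34 + 34/33 + 34/32 + ... + 34/29 + 34/28 = 7.70961.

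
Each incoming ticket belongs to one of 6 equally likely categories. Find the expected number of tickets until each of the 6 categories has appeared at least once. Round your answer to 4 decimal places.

14.7000

After k distinct categories have appeared, the next ticket gives a new one with probability (6-k)/6, so the expected wait for the (k+1)-th is 6/(6-k).
E[T] = 6/6 + 6/5 + 6/4 + 6/3 + 6/2 + 6/1 = 6·H_{6}.
H_{6} = 2.45000, so E[T] = 14.70000.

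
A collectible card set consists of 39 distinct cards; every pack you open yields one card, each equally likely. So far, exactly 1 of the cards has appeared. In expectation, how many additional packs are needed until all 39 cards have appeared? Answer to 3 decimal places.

164.888

With k distinct cards already seen, the next new one takes an expected 39/(39-k) packs.
Sum over k = 1,...,38: E = 39/38 + 39/37 + 39/36 + ... + 39/2 + 39/1 = 164.8882.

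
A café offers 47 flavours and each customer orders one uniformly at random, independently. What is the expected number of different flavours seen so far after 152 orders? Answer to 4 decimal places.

45.2118

For each flavour, P(seen in 152 orders) = 1 - (46/47)^152 = 0.96195.
By linearity of expectation, E[distinct seen] = 47·(1 - (46/47)^152) = 45.21181.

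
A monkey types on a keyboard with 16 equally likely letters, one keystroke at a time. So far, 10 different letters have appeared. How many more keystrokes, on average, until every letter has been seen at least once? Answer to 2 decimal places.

39.20

From k distinct to k+1 distinct takes on average 16/(16-k) keystrokes.
Sum over k = 10,...,15: E = 16/6 + 16/5 + 16/4 + 16/3 + 16/2 + 16/1 = 39.200.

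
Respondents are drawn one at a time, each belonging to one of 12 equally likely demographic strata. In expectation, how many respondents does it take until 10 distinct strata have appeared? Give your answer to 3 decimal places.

19.239

Going from k to k+1 distinct takes a geometric number of respondents with mean 12/(12-k).
Sum over k = 0,...,9: E = 12/12 + 12/11 + 12/10 + ... + 12/4 + 12/3 = 19.2385.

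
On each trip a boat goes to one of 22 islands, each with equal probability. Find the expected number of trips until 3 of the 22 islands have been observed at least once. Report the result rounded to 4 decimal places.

3.1476

Going from k to k+1 distinct takes a geometric number of trips with mean 22/(22-k).
Sum over k = 0,...,2: E = 22/22 + 22/21 + 22/20 = 3.14762.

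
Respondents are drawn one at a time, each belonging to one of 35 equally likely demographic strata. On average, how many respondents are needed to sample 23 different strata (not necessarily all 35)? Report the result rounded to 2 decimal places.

With k distinct strata already seen, the next new one arrives after an expected 35/(35-k) respondents.
Sum over k = 0,...,22: E = 35/35 + 35/34 + 35/33 + ... + 35/14 + 35/13 = 36.525.

36.52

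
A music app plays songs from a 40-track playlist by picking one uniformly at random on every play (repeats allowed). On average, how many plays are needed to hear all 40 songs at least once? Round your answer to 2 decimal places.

171.14

After k distinct songs have appeared, the next play gives a new one with probability (40-k)/40, so the expected wait for the (k+1)-th is 40/(40-k).
E[T] = 40/40 + 40/39 + 40/38 + ... + 40/2 + 40/1 = 40·H_{40}.
H_{40} = 4.279, so E[T] = 171.142.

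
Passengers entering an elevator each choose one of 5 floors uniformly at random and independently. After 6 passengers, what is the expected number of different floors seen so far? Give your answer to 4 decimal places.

3.6893

For each floor, P(seen in 6 passengers) = 1 - (4/5)^6 = 0.73786.
By linearity of expectation, E[distinct seen] = 5·(1 - (4/5)^6) = 3.68928.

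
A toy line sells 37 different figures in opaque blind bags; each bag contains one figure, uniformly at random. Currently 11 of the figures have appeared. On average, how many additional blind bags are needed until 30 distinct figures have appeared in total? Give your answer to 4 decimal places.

The wait to go from k to k+1 distinct figures is geometric with mean 37/(37-k).
Sum over k = 11,...,29: E = 37/26 + 37/25 + 37/24 + ... + 37/9 + 37/8 = 46.67782.

46.6778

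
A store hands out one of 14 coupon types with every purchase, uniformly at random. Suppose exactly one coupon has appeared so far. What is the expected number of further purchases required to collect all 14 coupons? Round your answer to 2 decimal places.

44.52

The wait to go from k to k+1 distinct coupons is geometric with mean 14/(14-k).
Sum over k = 1,...,13: E = 14/13 + 14/12 + 14/11 + ... + 14/2 + 14/1 = 44.522.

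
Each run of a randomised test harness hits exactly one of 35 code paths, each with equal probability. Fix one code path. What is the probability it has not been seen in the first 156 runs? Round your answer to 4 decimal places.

0.0109

On each run the fixed code path fails to appear with probability 34/35.
P(still missing after 156) = (34/35)^156 = 0.01087.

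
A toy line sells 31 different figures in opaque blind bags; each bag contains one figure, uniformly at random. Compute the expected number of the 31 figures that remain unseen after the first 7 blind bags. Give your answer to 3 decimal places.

For each figure, P(unseen after 7) = (30/31)^7 = 0.7949.
By linearity of expectation, E[unseen] = 31·(30/31)^7 = 24.6422.

24.642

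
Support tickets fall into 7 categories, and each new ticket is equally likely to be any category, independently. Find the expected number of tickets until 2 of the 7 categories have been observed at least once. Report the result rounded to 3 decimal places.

2.167

With k distinct categories already seen, the next new one arrives after an expected 7/(7-k) tickets.
Sum over k = 0,...,1: E = 7/7 + 7/6 = 2.1667.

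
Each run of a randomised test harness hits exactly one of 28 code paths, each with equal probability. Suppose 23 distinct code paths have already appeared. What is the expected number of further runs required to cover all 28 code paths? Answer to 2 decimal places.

63.93

From k distinct to k+1 distinct takes on average 28/(28-k) runs.
Sum over k = 23,...,27: E = 28/5 + 28/4 + 28/3 + 28/2 + 28/1 = 63.933.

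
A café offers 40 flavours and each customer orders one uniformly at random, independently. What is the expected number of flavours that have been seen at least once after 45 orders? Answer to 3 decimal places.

For each flavour, P(seen in 45 orders) = 1 - (39/40)^45 = 0.6800.
By linearity of expectation, E[distinct seen] = 40·(1 - (39/40)^45) = 27.1983.

27.198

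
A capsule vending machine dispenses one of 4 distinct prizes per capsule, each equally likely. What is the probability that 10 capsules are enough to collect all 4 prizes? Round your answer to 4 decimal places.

By inclusion–exclusion over which prizes are missing,
P(all seen) = Σ_{j=0}^{4} (-1)^j C(4,j)((4-j)/4)^10
= 1.00000 - 0.22525 + 0.00586 - 0.00000 + 0.00000
= 0.78060.

0.7806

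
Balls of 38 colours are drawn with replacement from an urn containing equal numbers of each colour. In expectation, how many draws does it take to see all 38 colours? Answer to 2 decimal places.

The wait to go from k to k+1 distinct colours is geometric with mean 38/(38-k).
E[T] = 38/38 + 38/37 + 38/36 + ... + 38/2 + 38/1 = 38·H_{38}.
H_{38} = 4.228, so E[T] = 160.660.

160.66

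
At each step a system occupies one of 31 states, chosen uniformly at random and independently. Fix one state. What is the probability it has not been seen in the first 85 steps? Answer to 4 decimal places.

Each step misses the fixed state with probability (31-1)/31 = 30/31, independently.
P(still missing after 85) = (30/31)^85 = 0.06160.

0.0616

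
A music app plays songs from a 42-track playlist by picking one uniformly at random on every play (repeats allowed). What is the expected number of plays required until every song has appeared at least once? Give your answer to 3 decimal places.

After k distinct songs have appeared, the next play gives a new one with probability (42-k)/42, so the expected wait for the (k+1)-th is 42/(42-k).
E[T] = 42/42 + 42/41 + 42/40 + ... + 42/2 + 42/1 = 42·H_{42}.
H_{42} = 4.3267, so E[T] = 181.7232.

181.723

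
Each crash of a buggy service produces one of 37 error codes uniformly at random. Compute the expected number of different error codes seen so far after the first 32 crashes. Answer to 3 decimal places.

For each error code, P(seen in 32 crashes) = 1 - (36/37)^32 = 0.5839.
By linearity of expectation, E[distinct seen] = 37·(1 - (36/37)^32) = 21.6033.

21.603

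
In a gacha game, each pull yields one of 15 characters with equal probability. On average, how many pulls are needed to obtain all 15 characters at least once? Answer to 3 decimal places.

49.773

The wait to go from k to k+1 distinct characters is geometric with mean 15/(15-k).
E[T] = 15/15 + 15/14 + 15/13 + ... + 15/2 + 15/1 = 15·H_{15}.
H_{15} = 3.3182, so E[T] = 49.7734.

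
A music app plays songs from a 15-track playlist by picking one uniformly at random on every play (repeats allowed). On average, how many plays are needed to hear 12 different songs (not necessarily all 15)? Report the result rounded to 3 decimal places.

22.273

With k distinct songs already seen, the next new one arrives after an expected 15/(15-k) plays.
Sum over k = 0,...,11: E = 15/15 + 15/14 + 15/13 + ... + 15/5 + 15/4 = 22.2734.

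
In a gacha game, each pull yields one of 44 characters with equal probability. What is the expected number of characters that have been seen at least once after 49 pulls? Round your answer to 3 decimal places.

29.737

For each character, P(seen in 49 pulls) = 1 - (43/44)^49 = 0.6758.
By linearity of expectation, E[distinct seen] = 44·(1 - (43/44)^49) = 29.7365.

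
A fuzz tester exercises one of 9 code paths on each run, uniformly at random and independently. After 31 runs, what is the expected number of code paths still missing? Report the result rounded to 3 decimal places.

0.234

For each code path, P(unseen after 31) = (8/9)^31 = 0.0260.
By linearity of expectation, E[unseen] = 9·(8/9)^31 = 0.2336.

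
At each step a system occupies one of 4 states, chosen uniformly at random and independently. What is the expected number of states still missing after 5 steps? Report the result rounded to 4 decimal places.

0.9492

For each state, P(unseen after 5) = (3/4)^5 = 0.23730.
By linearity of expectation, E[unseen] = 4·(3/4)^5 = 0.94922.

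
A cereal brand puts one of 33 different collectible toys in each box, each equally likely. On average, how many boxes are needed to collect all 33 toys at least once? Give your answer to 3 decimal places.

134.930

After k distinct toys have appeared, the next box gives a new one with probability (33-k)/33, so the expected wait for the (k+1)-th is 33/(33-k).
E[T] = 33/33 + 33/32 + 33/31 + ... + 33/2 + 33/1 = 33·H_{33}.
H_{33} = 4.0888, so E[T] = 134.9303.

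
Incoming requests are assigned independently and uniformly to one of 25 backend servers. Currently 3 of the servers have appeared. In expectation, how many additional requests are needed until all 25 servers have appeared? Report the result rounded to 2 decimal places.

92.27

With k distinct servers already seen, the next new one takes an expected 25/(25-k) requests.
Sum over k = 3,...,24: E = 25/22 + 25/21 + 25/20 + ... + 25/2 + 25/1 = 92.270.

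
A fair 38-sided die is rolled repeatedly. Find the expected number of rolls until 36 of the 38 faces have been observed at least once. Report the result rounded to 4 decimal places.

103.6603

With k distinct faces already seen, the next new one arrives after an expected 38/(38-k) rolls.
Sum over k = 0,...,35: E = 38/38 + 38/37 + 38/36 + ... + 38/4 + 38/3 = 103.66028.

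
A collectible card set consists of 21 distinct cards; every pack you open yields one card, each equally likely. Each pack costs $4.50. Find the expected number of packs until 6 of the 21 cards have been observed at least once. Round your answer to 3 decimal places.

Going from k to k+1 distinct takes a geometric number of packs with mean 21/(21-k).
Sum over k = 0,...,5: E = 21/21 + 21/20 + 21/19 + 21/18 + 21/17 + 21/16 = 6.8697.

6.870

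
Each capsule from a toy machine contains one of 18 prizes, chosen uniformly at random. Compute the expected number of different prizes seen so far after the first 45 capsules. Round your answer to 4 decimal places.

For each prize, P(seen in 45 capsules) = 1 - (17/18)^45 = 0.92363.
By linearity of expectation, E[distinct seen] = 18·(1 - (17/18)^45) = 16.62529.

16.6253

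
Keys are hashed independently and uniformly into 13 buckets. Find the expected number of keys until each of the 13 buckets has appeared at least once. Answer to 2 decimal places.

Split into phases: going from k distinct to k+1 distinct takes on average 13/(13-k) keys.
E[T] = 13/13 + 13/12 + 13/11 + ... + 13/2 + 13/1 = 13·H_{13}.
H_{13} = 3.180, so E[T] = 41.342.

41.34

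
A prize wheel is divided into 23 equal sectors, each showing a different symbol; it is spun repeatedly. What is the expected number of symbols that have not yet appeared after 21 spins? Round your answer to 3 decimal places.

For each symbol, P(unseen after 21) = (22/23)^21 = 0.3932.
By linearity of expectation, E[unseen] = 23·(22/23)^21 = 9.0431.

9.043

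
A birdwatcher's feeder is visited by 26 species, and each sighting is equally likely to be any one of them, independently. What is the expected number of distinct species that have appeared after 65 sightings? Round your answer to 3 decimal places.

23.969

For each species, P(seen in 65 sightings) = 1 - (25/26)^65 = 0.9219.
By linearity of expectation, E[distinct seen] = 26·(1 - (25/26)^65) = 23.9685.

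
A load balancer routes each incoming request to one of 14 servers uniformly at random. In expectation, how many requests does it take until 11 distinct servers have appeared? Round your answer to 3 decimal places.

With k distinct servers already seen, the next new one arrives after an expected 14/(14-k) requests.
Sum over k = 0,...,10: E = 14/14 + 14/13 + 14/12 + ... + 14/5 + 14/4 = 19.8552.

19.855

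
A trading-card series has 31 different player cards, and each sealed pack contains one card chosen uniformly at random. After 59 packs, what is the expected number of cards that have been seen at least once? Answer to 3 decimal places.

26.521

For each card, P(seen in 59 packs) = 1 - (30/31)^59 = 0.8555.
By linearity of expectation, E[distinct seen] = 31·(1 - (30/31)^59) = 26.5211.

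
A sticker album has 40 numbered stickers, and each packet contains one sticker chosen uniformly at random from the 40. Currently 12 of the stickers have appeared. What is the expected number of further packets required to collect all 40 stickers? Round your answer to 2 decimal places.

From k distinct to k+1 distinct takes on average 40/(40-k) packets.
Sum over k = 12,...,39: E = 40/28 + 40/27 + 40/26 + ... + 40/2 + 40/1 = 157.087.

157.09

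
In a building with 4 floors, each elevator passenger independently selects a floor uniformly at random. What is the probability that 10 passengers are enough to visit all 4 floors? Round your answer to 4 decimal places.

By inclusion–exclusion over which floors are missing,
P(all seen) = Σ_{j=0}^{4} (-1)^j C(4,j)((4-j)/4)^10
= 1.00000 - 0.22525 + 0.00586 - 0.00000 + 0.00000
= 0.78060.

0.7806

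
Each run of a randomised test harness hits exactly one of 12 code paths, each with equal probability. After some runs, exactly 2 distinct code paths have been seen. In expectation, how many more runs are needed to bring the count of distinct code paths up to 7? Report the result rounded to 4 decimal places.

The wait to go from k to k+1 distinct code paths is geometric with mean 12/(12-k).
Sum over k = 2,...,6: E = 12/10 + 12/9 + 12/8 + 12/7 + 12/6 = 7.74762.

7.7476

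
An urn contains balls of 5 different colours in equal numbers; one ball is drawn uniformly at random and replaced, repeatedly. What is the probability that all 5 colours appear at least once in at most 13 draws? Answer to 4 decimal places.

By inclusion–exclusion over which colours are missing,
P(all seen) = Σ_{j=0}^{5} (-1)^j C(5,j)((5-j)/5)^13
= 1.00000 - 0.27488 + 0.01306 - 0.00007 + 0.00000 - 0.00000
= 0.73812.

0.7381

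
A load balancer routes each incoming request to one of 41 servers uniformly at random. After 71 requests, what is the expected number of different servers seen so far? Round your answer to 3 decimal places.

33.898

For each server, P(seen in 71 requests) = 1 - (40/41)^71 = 0.8268.
By linearity of expectation, E[distinct seen] = 41·(1 - (40/41)^71) = 33.8979.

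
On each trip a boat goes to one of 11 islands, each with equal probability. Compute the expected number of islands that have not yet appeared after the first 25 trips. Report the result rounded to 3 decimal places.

For each island, P(unseen after 25) = (10/11)^25 = 0.0923.
By linearity of expectation, E[unseen] = 11·(10/11)^25 = 1.0153.

1.015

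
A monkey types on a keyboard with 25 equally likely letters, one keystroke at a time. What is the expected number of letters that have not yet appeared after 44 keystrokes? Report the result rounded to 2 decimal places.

4.15

For each letter, P(unseen after 44) = (24/25)^44 = 0.166.
By linearity of expectation, E[unseen] = 25·(24/25)^44 = 4.148.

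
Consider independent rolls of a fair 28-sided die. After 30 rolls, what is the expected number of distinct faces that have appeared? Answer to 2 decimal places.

For each face, P(seen in 30 rolls) = 1 - (27/28)^30 = 0.664.
By linearity of expectation, E[distinct seen] = 28·(1 - (27/28)^30) = 18.596.

18.60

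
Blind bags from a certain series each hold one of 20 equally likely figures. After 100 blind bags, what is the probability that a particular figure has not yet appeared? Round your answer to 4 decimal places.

On each blind bag the fixed figure fails to appear with probability 19/20.
P(still missing after 100) = (19/20)^100 = 0.00592.

0.0059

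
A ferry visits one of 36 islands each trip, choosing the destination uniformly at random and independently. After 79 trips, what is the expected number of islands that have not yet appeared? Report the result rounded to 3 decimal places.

3.888

For each island, P(unseen after 79) = (35/36)^79 = 0.1080.
By linearity of expectation, E[unseen] = 36·(35/36)^79 = 3.8885.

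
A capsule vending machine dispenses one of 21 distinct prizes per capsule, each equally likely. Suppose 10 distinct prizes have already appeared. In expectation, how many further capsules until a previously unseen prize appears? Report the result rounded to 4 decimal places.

Each capsule yields a new prize with probability (21-10)/21 = 11/21, so the wait is geometric with mean 21/11.
E = 21/11 = 1.90909.

1.9091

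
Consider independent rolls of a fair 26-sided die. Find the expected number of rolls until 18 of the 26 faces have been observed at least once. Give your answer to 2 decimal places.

29.55

Going from k to k+1 distinct takes a geometric number of rolls with mean 26/(26-k).
Sum over k = 0,...,17: E = 26/26 + 26/25 + 26/24 + ... + 26/10 + 26/9 = 29.551.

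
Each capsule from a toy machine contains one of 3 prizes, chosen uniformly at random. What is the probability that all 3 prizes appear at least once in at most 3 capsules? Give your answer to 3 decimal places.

By inclusion–exclusion over which prizes are missing,
P(all seen) = Σ_{j=0}^{3} (-1)^j C(3,j)((3-j)/3)^3
= 1.0000 - 0.8889 + 0.1111 - 0.0000
= 0.2222.

0.222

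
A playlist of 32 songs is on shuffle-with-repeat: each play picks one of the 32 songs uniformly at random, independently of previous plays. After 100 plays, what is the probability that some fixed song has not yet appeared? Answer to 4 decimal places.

On each play the fixed song fails to appear with probability 31/32.
P(still missing after 100) = (31/32)^100 = 0.04180.

0.0418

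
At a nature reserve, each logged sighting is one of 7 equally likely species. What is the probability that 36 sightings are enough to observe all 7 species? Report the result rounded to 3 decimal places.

0.973

Let A_i be the event that species i is missing after 36 sightings. By inclusion–exclusion on the A_i,
P(all seen) = Σ_{j=0}^{7} (-1)^j C(7,j)((7-j)/7)^36
= 1.0000 - 0.0272 + 0.0001 - 0.0000 + 0.0000 - 0.0000 + 0.0000 - 0.0000
= 0.9729.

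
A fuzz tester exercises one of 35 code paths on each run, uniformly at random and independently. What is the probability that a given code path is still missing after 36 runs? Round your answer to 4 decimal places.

0.3522

On each run the fixed code path fails to appear with probability 34/35.
P(still missing after 36) = (34/35)^36 = 0.35220.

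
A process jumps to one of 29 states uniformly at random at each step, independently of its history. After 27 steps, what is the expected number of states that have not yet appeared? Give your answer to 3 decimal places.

11.244

For each state, P(unseen after 27) = (28/29)^27 = 0.3877.
By linearity of expectation, E[unseen] = 29·(28/29)^27 = 11.2439.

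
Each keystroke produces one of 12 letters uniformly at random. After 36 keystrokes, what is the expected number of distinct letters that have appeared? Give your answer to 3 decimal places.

11.477

For each letter, P(seen in 36 keystrokes) = 1 - (11/12)^36 = 0.9564.
By linearity of expectation, E[distinct seen] = 12·(1 - (11/12)^36) = 11.4766.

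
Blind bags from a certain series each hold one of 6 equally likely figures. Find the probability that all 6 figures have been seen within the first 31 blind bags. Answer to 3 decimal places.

0.979

By inclusion–exclusion over which figures are missing,
P(all seen) = Σ_{j=0}^{6} (-1)^j C(6,j)((6-j)/6)^31
= 1.0000 - 0.0211 + 0.0001 - 0.0000 + 0.0000 - 0.0000 + 0.0000
= 0.9790.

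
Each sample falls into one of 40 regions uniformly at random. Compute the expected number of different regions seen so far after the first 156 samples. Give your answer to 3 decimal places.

For each region, P(seen in 156 samples) = 1 - (39/40)^156 = 0.9807.
By linearity of expectation, E[distinct seen] = 40·(1 - (39/40)^156) = 39.2295.

39.229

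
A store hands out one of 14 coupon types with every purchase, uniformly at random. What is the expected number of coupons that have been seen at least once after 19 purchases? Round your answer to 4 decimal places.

10.5753

For each coupon, P(seen in 19 purchases) = 1 - (13/14)^19 = 0.75538.
By linearity of expectation, E[distinct seen] = 14·(1 - (13/14)^19) = 10.57533.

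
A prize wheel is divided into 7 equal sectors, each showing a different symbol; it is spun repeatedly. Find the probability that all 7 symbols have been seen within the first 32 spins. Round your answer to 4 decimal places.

By inclusion–exclusion over which symbols are missing,
P(all seen) = Σ_{j=0}^{7} (-1)^j C(7,j)((7-j)/7)^32
= 1.00000 - 0.05044 + 0.00044 - 0.00000 + 0.00000 - 0.00000 + 0.00000 - 0.00000
= 0.95000.

0.9500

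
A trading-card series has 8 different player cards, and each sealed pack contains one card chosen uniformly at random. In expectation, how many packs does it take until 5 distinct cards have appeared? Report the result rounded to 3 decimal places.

7.076

With k distinct cards already seen, the next new one arrives after an expected 8/(8-k) packs.
Sum over k = 0,...,4: E = 8/8 + 8/7 + 8/6 + 8/5 + 8/4 = 7.0762.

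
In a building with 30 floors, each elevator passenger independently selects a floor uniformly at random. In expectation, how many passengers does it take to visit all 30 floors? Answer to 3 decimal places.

The wait to go from k to k+1 distinct floors is geometric with mean 30/(30-k).
E[T] = 30/30 + 30/29 + 30/28 + ... + 30/2 + 30/1 = 30·H_{30}.
H_{30} = 3.9950, so E[T] = 119.8496.

119.850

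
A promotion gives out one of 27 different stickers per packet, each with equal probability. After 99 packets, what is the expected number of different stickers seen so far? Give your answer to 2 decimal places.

For each sticker, P(seen in 99 packets) = 1 - (26/27)^99 = 0.976.
By linearity of expectation, E[distinct seen] = 27·(1 - (26/27)^99) = 26.356.

26.36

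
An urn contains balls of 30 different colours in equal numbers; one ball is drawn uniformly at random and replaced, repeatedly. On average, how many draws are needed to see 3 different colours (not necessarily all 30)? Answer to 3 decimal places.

3.106

Going from k to k+1 distinct takes a geometric number of draws with mean 30/(30-k).
Sum over k = 0,...,2: E = 30/30 + 30/29 + 30/28 = 3.1059.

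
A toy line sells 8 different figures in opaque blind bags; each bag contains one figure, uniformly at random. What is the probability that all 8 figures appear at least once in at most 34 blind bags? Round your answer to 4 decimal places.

Let A_i be the event that figure i is missing after 34 blind bags. By inclusion–exclusion on the A_i,
P(all seen) = Σ_{j=0}^{8} (-1)^j C(8,j)((8-j)/8)^34
= 1.00000 - 0.08538 + 0.00158 - 0.00001 + 0.00000 - 0.00000 + 0.00000 - 0.00000 + 0.00000
= 0.91619.

0.9162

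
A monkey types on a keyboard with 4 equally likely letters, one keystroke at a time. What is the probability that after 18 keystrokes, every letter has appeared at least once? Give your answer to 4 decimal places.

By inclusion–exclusion over which letters are missing,
P(all seen) = Σ_{j=0}^{4} (-1)^j C(4,j)((4-j)/4)^18
= 1.00000 - 0.02255 + 0.00002 - 0.00000 + 0.00000
= 0.97747.

0.9775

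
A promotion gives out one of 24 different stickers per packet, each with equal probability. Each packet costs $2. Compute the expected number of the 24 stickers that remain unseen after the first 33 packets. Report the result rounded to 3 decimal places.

5.892

For each sticker, P(unseen after 33) = (23/24)^33 = 0.2455.
By linearity of expectation, E[unseen] = 24·(23/24)^33 = 5.8919.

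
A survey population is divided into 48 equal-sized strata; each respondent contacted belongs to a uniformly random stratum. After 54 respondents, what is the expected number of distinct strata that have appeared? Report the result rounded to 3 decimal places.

32.601

For each stratum, P(seen in 54 respondents) = 1 - (47/48)^54 = 0.6792.
By linearity of expectation, E[distinct seen] = 48·(1 - (47/48)^54) = 32.6008.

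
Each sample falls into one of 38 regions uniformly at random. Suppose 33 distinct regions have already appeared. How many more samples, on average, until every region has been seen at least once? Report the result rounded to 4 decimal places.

With k distinct regions already seen, the next new one takes an expected 38/(38-k) samples.
Sum over k = 33,...,37: E = 38/5 + 38/4 + 38/3 + 38/2 + 38/1 = 86.76667.

86.7667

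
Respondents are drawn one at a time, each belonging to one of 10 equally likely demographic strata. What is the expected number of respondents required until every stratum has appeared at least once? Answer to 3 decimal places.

After k distinct strata have appeared, the next respondent gives a new one with probability (10-k)/10, so the expected wait for the (k+1)-th is 10/(10-k).
E[T] = 10/10 + 10/9 + 10/8 + ... + 10/2 + 10/1 = 10·H_{10}.
H_{10} = 2.9290, so E[T] = 29.2897.

29.290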